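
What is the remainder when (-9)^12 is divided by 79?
By repeated squaring (mod 79): (-9)^{1}≡70, (-9)^{2}≡2, (-9)^{4}≡4, (-9)^{8}≡16. Then (-9)^{12} = (-9)^{8+4} ≡ 16 × 4 ≡ 64 (mod 79)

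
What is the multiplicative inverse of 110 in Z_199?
Since 199 is prime, by Fermat 110^(-1) ≡ 110^{197} ≡ 38 mod 199. Verify: 110 × 38 = 4180 ≡ 1 mod 199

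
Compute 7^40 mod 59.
By repeated squaring (mod 59): 7^{1}≡7, 7^{2}≡49, 7^{4}≡41, 7^{8}≡29, 7^{16}≡15, 7^{32}≡48. Then 7^{40} = 7^{32+8} ≡ 48 × 29 ≡ 35 (mod 59)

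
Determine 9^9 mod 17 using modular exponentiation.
By repeated squaring (mod 17): 9^{1}≡9, 9^{2}≡13, 9^{4}≡16, 9^{8}≡1. Then 9^{9} = 9^{8+1} ≡ 1 × 9 ≡ 9 (mod 17)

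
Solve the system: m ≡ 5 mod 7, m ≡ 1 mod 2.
M = 7 × 2 = 14. M₁ = 2, y₁ ≡ 4 mod 7. M₂ = 7, y₂ ≡ 1 mod 2. m = 5×2×4 + 1×7×1 ≡ 5 mod 14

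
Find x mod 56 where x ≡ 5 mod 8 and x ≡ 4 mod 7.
M = 8 × 7 = 56. M₁ = 7, y₁ ≡ 7 mod 8. M₂ = 8, y₂ ≡ 1 mod 7. x = 5×7×7 + 4×8×1 ≡ 53 mod 56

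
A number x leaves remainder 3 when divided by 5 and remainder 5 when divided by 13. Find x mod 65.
M = 5 × 13 = 65. M₁ = 13, y₁ ≡ 2 mod 5. M₂ = 5, y₂ ≡ 8 mod 13. x = 3×13×2 + 5×5×8 ≡ 18 mod 65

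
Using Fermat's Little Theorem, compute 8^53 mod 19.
By Fermat: 8^{18} ≡ 1 mod 19. 53 = 2×18 + 17. So 8^{53} ≡ 8^{17} ≡ 12 mod 19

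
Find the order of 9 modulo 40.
Powers of 9 mod 40: 9^1≡9, 9^2≡1. So the order of 9 is 2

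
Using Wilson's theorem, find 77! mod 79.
(78)! = (77)! × (78) ≡ -1 (mod 79). So (77)! ≡ -1 × (78)^(-1) ≡ (-1)×(-1) = 1 (mod 79)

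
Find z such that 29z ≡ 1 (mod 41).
Since 41 is prime, by Fermat 29^(-1) ≡ 29^{39} ≡ 17 (mod 41). Verify: 29 × 17 = 493 ≡ 1 (mod 41)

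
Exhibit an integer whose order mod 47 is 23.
2 has order 23 mod 47 since 2^{23} ≡ 1 (mod 47) and no smaller power works.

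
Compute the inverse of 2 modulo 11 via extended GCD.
Extended GCD: 2(-5) + 11(1) = 1. So 2^(-1) ≡ -5 ≡ 6 mod 11. Verify: 2 × 6 = 12 ≡ 1 mod 11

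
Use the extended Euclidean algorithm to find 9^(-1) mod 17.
Extended GCD: 9(2) + 17(-1) = 1. So 9^(-1) ≡ 2 (mod 17). Verify: 9 × 2 = 18 ≡ 1 (mod 17)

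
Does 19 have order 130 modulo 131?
19^{26} ≡ 1 mod 131 and 26 < 130, so ord_131(19) = 26 ≠ 130 and 19 is not a primitive root.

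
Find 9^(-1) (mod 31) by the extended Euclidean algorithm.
Extended GCD: 9(7) + 31(-2) = 1. So 9^(-1) ≡ 7 (mod 31). Verify: 9 × 7 = 63 ≡ 1 (mod 31)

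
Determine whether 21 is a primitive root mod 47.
21^{23} ≡ 1 (mod 47) and 23 < 46, so ord_47(21) = 23 ≠ 46 and 21 is not a primitive root.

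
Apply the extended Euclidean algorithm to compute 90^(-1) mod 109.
Extended GCD: 90(-23) + 109(19) = 1. So 90^(-1) ≡ -23 ≡ 86 mod 109. Verify: 90 × 86 = 7740 ≡ 1 mod 109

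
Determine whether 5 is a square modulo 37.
By Euler's criterion: 5^{18} ≡ 36 mod 37. Since this equals -1 (≡ 36), 5 is not a QR.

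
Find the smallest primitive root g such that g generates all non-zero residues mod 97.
g = 5. For each prime q|96: 5^{48}≡96, 5^{32}≡35, none ≡ 1, so ord_97(5) = 96 and 5 is a primitive root.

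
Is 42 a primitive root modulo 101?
ord_101(42) divides 100. For each prime q|100: 42^{50}≡100, 42^{20}≡84, none ≡ 1. So 42 has order 100 and is a primitive root mod 101.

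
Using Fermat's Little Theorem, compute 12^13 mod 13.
By Fermat: 12^{12} ≡ 1 mod 13. So 12^{13} = 12^{12} · 12^{1} ≡ 12^{1} ≡ 12 mod 13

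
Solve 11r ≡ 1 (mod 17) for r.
Since 17 is prime, by Fermat 11^(-1) ≡ 11^{15} ≡ 14 (mod 17). Verify: 11 × 14 = 154 ≡ 1 (mod 17)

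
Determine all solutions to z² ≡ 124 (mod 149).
The square roots of 124 mod 149 are 71 and 78. Verify: 71² = 5041 ≡ 124 (mod 149)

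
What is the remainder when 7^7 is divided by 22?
By repeated squaring (mod 22): 7^{1}≡7, 7^{2}≡5, 7^{4}≡3. Then 7^{7} = 7^{4+2+1} ≡ 3 × 5 × 7 ≡ 17 (mod 22)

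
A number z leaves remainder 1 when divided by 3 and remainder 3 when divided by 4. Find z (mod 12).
M = 3 × 4 = 12. M₁ = 4, y₁ ≡ 1 (mod 3). M₂ = 3, y₂ ≡ 3 (mod 4). z = 1×4×1 + 3×3×3 ≡ 7 (mod 12)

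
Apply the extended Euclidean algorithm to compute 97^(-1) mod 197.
Extended GCD: 97(65) + 197(-32) = 1. So 97^(-1) ≡ 65 mod 197. Verify: 97 × 65 = 6305 ≡ 1 mod 197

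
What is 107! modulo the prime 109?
(108)! = (107)! × (108) ≡ -1 mod 109. So (107)! ≡ -1 × (108)^(-1) ≡ (-1)×(-1) = 1 mod 109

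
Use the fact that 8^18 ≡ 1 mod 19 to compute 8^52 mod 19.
By Fermat: 8^{18} ≡ 1 mod 19. 52 = 2×18 + 16. So 8^{52} ≡ 8^{16} ≡ 11 mod 19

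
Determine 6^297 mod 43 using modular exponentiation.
Using Fermat: 6^{42} ≡ 1 mod 43. 297 ≡ 3 mod 42. So 6^{297} ≡ 6^{3} ≡ 1 mod 43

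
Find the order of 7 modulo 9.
Powers of 7 mod 9: 7^1≡7, 7^2≡4, 7^3≡1. Order = 3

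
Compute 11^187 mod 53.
Using Fermat: 11^{52} ≡ 1 (mod 53). 187 ≡ 31 (mod 52). So 11^{187} ≡ 11^{31} ≡ 37 (mod 53)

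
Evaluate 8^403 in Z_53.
Using Fermat: 8^{52} ≡ 1 (mod 53). 403 ≡ 39 (mod 52). So 8^{403} ≡ 8^{39} ≡ 30 (mod 53)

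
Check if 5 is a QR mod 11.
By Euler's criterion: 5^{5} ≡ 1 (mod 11). Since this equals 1, 5 is a QR.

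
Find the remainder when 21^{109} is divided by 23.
By Fermat: 21^{22} ≡ 1 (mod 23). 109 = 4×22 + 21. So 21^{109} ≡ 21^{21} ≡ 11 (mod 23)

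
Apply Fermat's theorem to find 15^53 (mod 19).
By Fermat: 15^{18} ≡ 1 (mod 19). 53 = 2×18 + 17. So 15^{53} ≡ 15^{17} ≡ 14 (mod 19)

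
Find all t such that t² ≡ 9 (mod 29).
The square roots of 9 mod 29 are 26 and 3. Verify: 26² = 676 ≡ 9 (mod 29)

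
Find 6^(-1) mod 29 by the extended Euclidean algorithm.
Extended GCD: 6(5) + 29(-1) = 1. So 6^(-1) ≡ 5 mod 29. Verify: 6 × 5 = 30 ≡ 1 mod 29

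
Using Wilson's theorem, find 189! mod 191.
(190)! = (189)! × (190) ≡ -1 mod 191. So (189)! ≡ -1 × (190)^(-1) ≡ (-1)×(-1) = 1 mod 191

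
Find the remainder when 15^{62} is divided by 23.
By Fermat: 15^{22} ≡ 1 (mod 23). 62 = 2×22 + 18. So 15^{62} ≡ 15^{18} ≡ 12 (mod 23)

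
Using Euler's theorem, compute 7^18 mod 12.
By Euler: 7^{4} ≡ 1 mod 12 since gcd(7, 12) = 1. 18 = 4×4 + 2. So 7^{18} ≡ 7^{2} ≡ 1 mod 12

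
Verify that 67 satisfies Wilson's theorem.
(66)! mod 67 = 66. Since this equals -1 (mod 67), Wilson confirms 67 is prime.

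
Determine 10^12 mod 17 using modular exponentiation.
By repeated squaring (mod 17): 10^{1}≡10, 10^{2}≡15, 10^{4}≡4, 10^{8}≡16. Then 10^{12} = 10^{8+4} ≡ 16 × 4 ≡ 13 (mod 17)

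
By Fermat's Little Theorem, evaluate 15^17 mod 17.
By Fermat: 15^{16} ≡ 1 mod 17. So 15^{17} = 15^{16} · 15^{1} ≡ 15^{1} ≡ 15 mod 17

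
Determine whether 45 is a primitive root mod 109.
45^{3} ≡ 1 mod 109 and 3 < 108, so ord_109(45) = 3 ≠ 108 and 45 is not a primitive root.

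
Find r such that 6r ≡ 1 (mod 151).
Since 151 is prime, by Fermat 6^(-1) ≡ 6^{149} ≡ 126 (mod 151). Verify: 6 × 126 = 756 ≡ 1 (mod 151)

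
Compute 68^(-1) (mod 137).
Since 137 is prime, by Fermat 68^(-1) ≡ 68^{135} ≡ 135 (mod 137). Verify: 68 × 135 = 9180 ≡ 1 (mod 137)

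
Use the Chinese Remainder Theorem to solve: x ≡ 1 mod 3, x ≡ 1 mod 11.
M = 3 × 11 = 33. M₁ = 11, y₁ ≡ 2 mod 3. M₂ = 3, y₂ ≡ 4 mod 11. x = 1×11×2 + 1×3×4 ≡ 1 mod 33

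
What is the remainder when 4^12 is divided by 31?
By repeated squaring (mod 31): 4^{1}≡4, 4^{2}≡16, 4^{4}≡8, 4^{8}≡2. Then 4^{12} = 4^{8+4} ≡ 2 × 8 ≡ 16 (mod 31)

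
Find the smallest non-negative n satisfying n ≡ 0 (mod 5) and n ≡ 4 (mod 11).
M = 5 × 11 = 55. M₁ = 11, y₁ ≡ 1 (mod 5). M₂ = 5, y₂ ≡ 9 (mod 11). n = 0×11×1 + 4×5×9 ≡ 15 (mod 55)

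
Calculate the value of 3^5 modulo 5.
Using Fermat: 3^{4} ≡ 1 (mod 5). 5 ≡ 1 (mod 4). So 3^{5} ≡ 3^{1} ≡ 3 (mod 5)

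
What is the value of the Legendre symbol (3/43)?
(3/43) = 3^{21} mod 43 = -1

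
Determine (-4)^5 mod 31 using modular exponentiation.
By repeated squaring mod 31: (-4)^{1}≡27, (-4)^{2}≡16, (-4)^{4}≡8. Then (-4)^{5} = (-4)^{4+1} ≡ 8 × 27 ≡ 30 mod 31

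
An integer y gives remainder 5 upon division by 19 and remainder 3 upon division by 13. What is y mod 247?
M = 19 × 13 = 247. M₁ = 13, y₁ ≡ 3 mod 19. M₂ = 19, y₂ ≡ 11 mod 13. y = 5×13×3 + 3×19×11 ≡ 81 mod 247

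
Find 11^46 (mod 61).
By repeated squaring (mod 61): 11^{1}≡11, 11^{2}≡60, 11^{4}≡1, 11^{8}≡1, 11^{16}≡1, 11^{32}≡1. Then 11^{46} = 11^{32+8+4+2} ≡ 1 × 1 × 1 × 60 ≡ 60 (mod 61)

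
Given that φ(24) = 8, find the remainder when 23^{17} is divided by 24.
By Euler: 23^{8} ≡ 1 mod 24 since gcd(23, 24) = 1. 17 = 2×8 + 1. So 23^{17} ≡ 23^{1} ≡ 23 mod 24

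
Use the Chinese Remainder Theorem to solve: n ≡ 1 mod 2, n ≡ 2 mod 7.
M = 2 × 7 = 14. M₁ = 7, y₁ ≡ 1 mod 2. M₂ = 2, y₂ ≡ 4 mod 7. n = 1×7×1 + 2×2×4 ≡ 9 mod 14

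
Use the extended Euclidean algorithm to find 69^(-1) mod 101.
Extended GCD: 69(41) + 101(-28) = 1. So 69^(-1) ≡ 41 (mod 101). Verify: 69 × 41 = 2829 ≡ 1 (mod 101)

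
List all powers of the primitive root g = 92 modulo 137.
92^1, 92^2, ..., 92^{136} mod 137: [92, 107, 117, 78, 52, 126, 84, 56, 83, 101, 113, 121, 35, 69, 46, 122, 127, 39, 26, 63, 42, 28, 110, 119, 125, 129, 86, 103, 23, 61, 132, 88, 13, 100, 21, 14, 55, 128, 131, 133, 43, 120, 80, 99, 66, 44, 75, 50, 79, 7, 96, 64, 134, 135, 90, 60, 40, 118, 33, 22, 106, 25, 108, 72, 48, 32, 67, 136, 45, 30, 20, 59, 85, 11, 53, 81, 54, 36, 24, 16, 102, 68, 91, 15, 10, 98, 111, 74, 95, 109, 27, 18, 12, 8, 51, 34, 114, 76, 5, 49, 124, 37, 116, 123, 82, 9, 6, 4, 94, 17, 57, 38, 71, 93, 62, 87, 58, 130, 41, 73, 3, 2, 47, 77, 97, 19, 104, 115, 31, 112, 29, 65, 89, 105, 70, 1]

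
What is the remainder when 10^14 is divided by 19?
By repeated squaring mod 19: 10^{1}≡10, 10^{2}≡5, 10^{4}≡6, 10^{8}≡17. Then 10^{14} = 10^{8+4+2} ≡ 17 × 6 × 5 ≡ 16 mod 19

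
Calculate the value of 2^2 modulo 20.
2^{2} = 4 ≡ 4 (mod 20)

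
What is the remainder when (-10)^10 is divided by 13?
By repeated squaring (mod 13): (-10)^{1}≡3, (-10)^{2}≡9, (-10)^{4}≡3, (-10)^{8}≡9. Then (-10)^{10} = (-10)^{8+2} ≡ 9 × 9 ≡ 3 (mod 13)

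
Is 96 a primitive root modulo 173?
96^{43} ≡ 1 mod 173 and 43 < 172, so ord_173(96) = 43 ≠ 172 and 96 is not a primitive root.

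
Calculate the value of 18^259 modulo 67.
Using Fermat: 18^{66} ≡ 1 (mod 67). 259 ≡ 61 (mod 66). So 18^{259} ≡ 18^{61} ≡ 2 (mod 67)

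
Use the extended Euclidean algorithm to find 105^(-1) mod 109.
Extended GCD: 105(27) + 109(-26) = 1. So 105^(-1) ≡ 27 (mod 109). Verify: 105 × 27 = 2835 ≡ 1 (mod 109)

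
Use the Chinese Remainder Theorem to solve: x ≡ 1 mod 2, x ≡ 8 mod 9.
M = 2 × 9 = 18. M₁ = 9, y₁ ≡ 1 mod 2. M₂ = 2, y₂ ≡ 5 mod 9. x = 1×9×1 + 8×2×5 ≡ 17 mod 18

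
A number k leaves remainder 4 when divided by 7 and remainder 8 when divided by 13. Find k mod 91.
M = 7 × 13 = 91. M₁ = 13, y₁ ≡ 6 mod 7. M₂ = 7, y₂ ≡ 2 mod 13. k = 4×13×6 + 8×7×2 ≡ 60 mod 91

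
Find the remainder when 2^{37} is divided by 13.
By Fermat: 2^{12} ≡ 1 mod 13. 37 = 3×12 + 1. So 2^{37} ≡ 2^{1} ≡ 2 mod 13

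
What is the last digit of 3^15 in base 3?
By repeated squaring mod 3: 3^{1}≡0, 3^{2}≡0, 3^{4}≡0, 3^{8}≡0. Then 3^{15} = 3^{8+4+2+1} ≡ 0 × 0 × 0 × 0 ≡ 0 mod 3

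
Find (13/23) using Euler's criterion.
(13/23) = 13^{11} mod 23 = 1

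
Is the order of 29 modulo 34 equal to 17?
Powers of 29 mod 34: 29^1≡29, 29^2≡25, 29^3≡11, 29^4≡13, 29^5≡3, 29^6≡19, 29^7≡7, 29^8≡33, 29^9≡5, 29^10≡9, 29^11≡23, 29^12≡21, 29^13≡31, 29^14≡15, 29^15≡27, 29^16≡1. Already 29^16≡1, so the order is 16 < 17. No, the actual order is 16.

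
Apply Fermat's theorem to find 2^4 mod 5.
By Fermat's Little Theorem, 2^{4} ≡ 1 mod 5 since 5 is prime and gcd(2, 5) = 1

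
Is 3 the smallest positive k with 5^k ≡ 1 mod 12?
Powers of 5 mod 12: 5^1≡5, 5^2≡1. Already 5^2≡1, so the order is 2 < 3. No, the actual order is 2.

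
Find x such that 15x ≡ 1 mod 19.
Since 19 is prime, by Fermat 15^(-1) ≡ 15^{17} ≡ 14 mod 19. Verify: 15 × 14 = 210 ≡ 1 mod 19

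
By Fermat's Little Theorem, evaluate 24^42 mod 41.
By Fermat: 24^{40} ≡ 1 mod 41. So 24^{42} = 24^{40} · 24^{2} ≡ 24^{2} ≡ 2 mod 41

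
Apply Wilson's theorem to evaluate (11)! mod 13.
(12)! = (11)! × (12) ≡ -1 (mod 13). So (11)! ≡ -1 × (12)^(-1) ≡ (-1)×(-1) = 1 (mod 13)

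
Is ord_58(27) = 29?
Powers of 27 mod 58: 27^1≡27, 27^2≡33, 27^3≡21, 27^4≡45, 27^5≡55, 27^6≡35, 27^7≡17, 27^8≡53, 27^9≡39, 27^10≡9, 27^11≡11, 27^12≡7, 27^13≡15, 27^14≡57, 27^15≡31, 27^16≡25, 27^17≡37, 27^18≡13, 27^19≡3, 27^20≡23, 27^21≡41, 27^22≡5, 27^23≡19, 27^24≡49, 27^25≡47, 27^26≡51, 27^27≡43, 27^28≡1. Already 27^28≡1, so the order is 28 < 29. No, the actual order is 28.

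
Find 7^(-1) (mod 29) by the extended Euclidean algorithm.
Extended GCD: 7(-4) + 29(1) = 1. So 7^(-1) ≡ -4 ≡ 25 (mod 29). Verify: 7 × 25 = 175 ≡ 1 (mod 29)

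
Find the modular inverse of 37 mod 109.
Since 109 is prime, by Fermat 37^(-1) ≡ 37^{107} ≡ 56 (mod 109). Verify: 37 × 56 = 2072 ≡ 1 (mod 109)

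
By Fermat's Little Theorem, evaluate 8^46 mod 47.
By Fermat's Little Theorem, 8^{46} ≡ 1 (mod 47) since 47 is prime and gcd(8, 47) = 1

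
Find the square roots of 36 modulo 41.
The square roots of 36 mod 41 are 6 and 35. Verify: 6² = 36 ≡ 36 mod 41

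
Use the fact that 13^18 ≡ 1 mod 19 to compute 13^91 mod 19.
By Fermat: 13^{18} ≡ 1 mod 19. 91 = 5×18 + 1. So 13^{91} ≡ 13^{1} ≡ 13 mod 19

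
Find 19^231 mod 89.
Using Fermat: 19^{88} ≡ 1 mod 89. 231 ≡ 55 mod 88. So 19^{231} ≡ 19^{55} ≡ 77 mod 89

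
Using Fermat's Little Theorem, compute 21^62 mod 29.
By Fermat: 21^{28} ≡ 1 (mod 29). 62 = 2×28 + 6. So 21^{62} ≡ 21^{6} ≡ 13 (mod 29)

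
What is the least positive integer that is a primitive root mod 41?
g = 6. Powers: [6, 36, 11, 25, 27, 39, 29, 10, 19, 32, ...] generates all 40 non-zero residues.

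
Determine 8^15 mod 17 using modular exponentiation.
By repeated squaring (mod 17): 8^{1}≡8, 8^{2}≡13, 8^{4}≡16, 8^{8}≡1. Then 8^{15} = 8^{8+4+2+1} ≡ 1 × 16 × 13 × 8 ≡ 15 (mod 17)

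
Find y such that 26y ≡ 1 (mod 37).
Since 37 is prime, by Fermat 26^(-1) ≡ 26^{35} ≡ 10 (mod 37). Verify: 26 × 10 = 260 ≡ 1 (mod 37)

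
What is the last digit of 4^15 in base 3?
Using Fermat: 4^{2} ≡ 1 (mod 3). 15 ≡ 1 (mod 2). So 4^{15} ≡ 4^{1} ≡ 1 (mod 3)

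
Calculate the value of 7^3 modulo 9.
7^{3} = 343 ≡ 1 (mod 9)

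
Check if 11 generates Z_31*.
ord_31(11) divides 30. For each prime q|30: 11^{15}≡30, 11^{10}≡5, 11^{6}≡4, none ≡ 1. So 11 has order 30 and is a primitive root mod 31.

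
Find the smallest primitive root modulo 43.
g = 3. For each prime q|42: 3^{21}≡42, 3^{14}≡36, 3^{6}≡41, none ≡ 1, so ord_43(3) = 42 and 3 is a primitive root.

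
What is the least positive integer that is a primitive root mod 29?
g = 2. Powers: [2, 4, 8, 16, 3, 6, 12, 24, 19, 9, ...] generates all 28 non-zero residues.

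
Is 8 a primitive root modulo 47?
8^{23} ≡ 1 (mod 47) and 23 < 46, so ord_47(8) = 23 ≠ 46 and 8 is not a primitive root.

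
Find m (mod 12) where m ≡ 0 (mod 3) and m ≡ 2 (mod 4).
M = 3 × 4 = 12. M₁ = 4, y₁ ≡ 1 (mod 3). M₂ = 3, y₂ ≡ 3 (mod 4). m = 0×4×1 + 2×3×3 ≡ 6 (mod 12)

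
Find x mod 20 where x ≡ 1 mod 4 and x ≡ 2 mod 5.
M = 4 × 5 = 20. M₁ = 5, y₁ ≡ 1 mod 4. M₂ = 4, y₂ ≡ 4 mod 5. x = 1×5×1 + 2×4×4 ≡ 17 mod 20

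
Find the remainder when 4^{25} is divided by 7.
By Fermat: 4^{6} ≡ 1 mod 7. 25 = 4×6 + 1. So 4^{25} ≡ 4^{1} ≡ 4 mod 7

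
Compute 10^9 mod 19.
By repeated squaring mod 19: 10^{1}≡10, 10^{2}≡5, 10^{4}≡6, 10^{8}≡17. Then 10^{9} = 10^{8+1} ≡ 17 × 10 ≡ 18 mod 19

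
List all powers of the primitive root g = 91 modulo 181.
91^1, 91^2, ..., 91^{180} mod 181: [91, 136, 68, 34, 17, 99, 140, 70, 35, 108, 54, 27, 104, 52, 26, 13, 97, 139, 160, 80, 40, 20, 10, 5, 93, 137, 159, 170, 85, 133, 157, 169, 175, 178, 89, 135, 158, 79, 130, 65, 123, 152, 76, 38, 19, 100, 50, 25, 103, 142, 71, 126, 63, 122, 61, 121, 151, 166, 83, 132, 66, 33, 107, 144, 72, 36, 18, 9, 95, 138, 69, 125, 153, 167, 174, 87, 134, 67, 124, 62, 31, 106, 53, 117, 149, 165, 173, 177, 179, 180, 90, 45, 113, 147, 164, 82, 41, 111, 146, 73, 127, 154, 77, 129, 155, 168, 84, 42, 21, 101, 141, 161, 171, 176, 88, 44, 22, 11, 96, 48, 24, 12, 6, 3, 92, 46, 23, 102, 51, 116, 58, 29, 105, 143, 162, 81, 131, 156, 78, 39, 110, 55, 118, 59, 120, 60, 30, 15, 98, 49, 115, 148, 74, 37, 109, 145, 163, 172, 86, 43, 112, 56, 28, 14, 7, 94, 47, 114, 57, 119, 150, 75, 128, 64, 32, 16, 8, 4, 2, 1]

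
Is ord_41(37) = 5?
Powers of 37 mod 41: 37^1≡37, 37^2≡16, 37^3≡18, 37^4≡10, 37^5≡1. First k with 37^k≡1 is k=5. Yes, ord_41(37) = 5.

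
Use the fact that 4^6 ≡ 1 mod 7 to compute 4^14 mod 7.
By Fermat: 4^{6} ≡ 1 mod 7. 14 = 2×6 + 2. So 4^{14} ≡ 4^{2} ≡ 2 mod 7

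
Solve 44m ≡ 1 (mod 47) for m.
Since 47 is prime, by Fermat 44^(-1) ≡ 44^{45} ≡ 31 (mod 47). Verify: 44 × 31 = 1364 ≡ 1 (mod 47)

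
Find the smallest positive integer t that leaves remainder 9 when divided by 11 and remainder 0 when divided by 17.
M = 11 × 17 = 187. M₁ = 17, y₁ ≡ 2 mod 11. M₂ = 11, y₂ ≡ 14 mod 17. t = 9×17×2 + 0×11×14 ≡ 119 mod 187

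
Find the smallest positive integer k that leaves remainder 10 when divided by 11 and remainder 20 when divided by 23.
M = 11 × 23 = 253. M₁ = 23, y₁ ≡ 1 (mod 11). M₂ = 11, y₂ ≡ 21 (mod 23). k = 10×23×1 + 20×11×21 ≡ 43 (mod 253)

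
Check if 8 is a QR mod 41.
By Euler's criterion: 8^{20} ≡ 1 mod 41. Since this equals 1, 8 is a QR.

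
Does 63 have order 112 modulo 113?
63^{56} ≡ 1 mod 113 and 56 < 112, so ord_113(63) = 56 ≠ 112 and 63 is not a primitive root.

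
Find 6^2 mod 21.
6^{2} = 36 ≡ 15 mod 21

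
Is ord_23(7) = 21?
Powers of 7 mod 23: 7^1≡7, 7^2≡3, 7^3≡21, 7^4≡9, 7^5≡17, 7^6≡4, 7^7≡5, 7^8≡12, 7^9≡15, 7^10≡13, 7^11≡22, 7^12≡16, 7^13≡20, 7^14≡2, 7^15≡14, 7^16≡6, 7^17≡19, 7^18≡18, 7^19≡11, 7^20≡8, 7^21≡10, 7^22≡1. 7^21≡10≢1, so ord ≠ 21. No, the actual order is 22.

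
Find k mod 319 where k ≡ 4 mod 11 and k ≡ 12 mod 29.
M = 11 × 29 = 319. M₁ = 29, y₁ ≡ 8 mod 11. M₂ = 11, y₂ ≡ 8 mod 29. k = 4×29×8 + 12×11×8 ≡ 70 mod 319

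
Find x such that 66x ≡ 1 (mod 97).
Since 97 is prime, by Fermat 66^(-1) ≡ 66^{95} ≡ 25 (mod 97). Verify: 66 × 25 = 1650 ≡ 1 (mod 97)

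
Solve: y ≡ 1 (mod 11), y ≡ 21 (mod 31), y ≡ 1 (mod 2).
M = 11 × 31 × 2 = 682. M₁ = 62, y₁ ≡ 8 (mod 11). M₂ = 22, y₂ ≡ 24 (mod 31). M₃ = 341, y₃ ≡ 1 (mod 2). y = 1×62×8 + 21×22×24 + 1×341×1 ≡ 331 (mod 682)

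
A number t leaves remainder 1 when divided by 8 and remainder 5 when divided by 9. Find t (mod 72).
M = 8 × 9 = 72. M₁ = 9, y₁ ≡ 1 (mod 8). M₂ = 8, y₂ ≡ 8 (mod 9). t = 1×9×1 + 5×8×8 ≡ 41 (mod 72)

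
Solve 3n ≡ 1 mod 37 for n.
Since 37 is prime, by Fermat 3^(-1) ≡ 3^{35} ≡ 25 mod 37. Verify: 3 × 25 = 75 ≡ 1 mod 37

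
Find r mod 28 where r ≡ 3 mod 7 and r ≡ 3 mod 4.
M = 7 × 4 = 28. M₁ = 4, y₁ ≡ 2 mod 7. M₂ = 7, y₂ ≡ 3 mod 4. r = 3×4×2 + 3×7×3 ≡ 3 mod 28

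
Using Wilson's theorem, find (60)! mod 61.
By Wilson's theorem, (60)! ≡ -1 ≡ 60 mod 61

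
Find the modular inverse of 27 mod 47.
Since 47 is prime, by Fermat 27^(-1) ≡ 27^{45} ≡ 7 (mod 47). Verify: 27 × 7 = 189 ≡ 1 (mod 47)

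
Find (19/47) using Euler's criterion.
(19/47) = 19^{23} mod 47 = -1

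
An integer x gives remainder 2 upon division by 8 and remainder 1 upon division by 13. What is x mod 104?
M = 8 × 13 = 104. M₁ = 13, y₁ ≡ 5 mod 8. M₂ = 8, y₂ ≡ 5 mod 13. x = 2×13×5 + 1×8×5 ≡ 66 mod 104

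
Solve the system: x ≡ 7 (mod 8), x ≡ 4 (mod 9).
M = 8 × 9 = 72. M₁ = 9, y₁ ≡ 1 (mod 8). M₂ = 8, y₂ ≡ 8 (mod 9). x = 7×9×1 + 4×8×8 ≡ 31 (mod 72)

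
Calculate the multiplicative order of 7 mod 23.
Powers of 7 mod 23: 7^1≡7, 7^2≡3, 7^3≡21, 7^4≡9, 7^5≡17, 7^6≡4, 7^7≡5, 7^8≡12, 7^9≡15, 7^10≡13, 7^11≡22, 7^12≡16, 7^13≡20, 7^14≡2, 7^15≡14, 7^16≡6, 7^17≡19, 7^18≡18, 7^19≡11, 7^20≡8, 7^21≡10, 7^22≡1. ord_23(7) = 22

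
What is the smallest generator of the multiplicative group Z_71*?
g = 7. For each prime q|70: 7^{35}≡70, 7^{14}≡54, 7^{10}≡45, none ≡ 1, so ord_71(7) = 70 and 7 is a primitive root.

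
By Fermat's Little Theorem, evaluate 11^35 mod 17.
By Fermat: 11^{16} ≡ 1 (mod 17). 35 = 2×16 + 3. So 11^{35} ≡ 11^{3} ≡ 5 (mod 17)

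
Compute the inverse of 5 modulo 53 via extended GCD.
Extended GCD: 5(-21) + 53(2) = 1. So 5^(-1) ≡ -21 ≡ 32 mod 53. Verify: 5 × 32 = 160 ≡ 1 mod 53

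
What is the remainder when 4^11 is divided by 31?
By repeated squaring (mod 31): 4^{1}≡4, 4^{2}≡16, 4^{4}≡8, 4^{8}≡2. Then 4^{11} = 4^{8+2+1} ≡ 2 × 16 × 4 ≡ 4 (mod 31)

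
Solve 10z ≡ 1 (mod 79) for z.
Since 79 is prime, by Fermat 10^(-1) ≡ 10^{77} ≡ 8 (mod 79). Verify: 10 × 8 = 80 ≡ 1 (mod 79)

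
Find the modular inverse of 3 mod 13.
Since 13 is prime, by Fermat 3^(-1) ≡ 3^{11} ≡ 9 mod 13. Verify: 3 × 9 = 27 ≡ 1 mod 13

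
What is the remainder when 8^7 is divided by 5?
Using Fermat: 8^{4} ≡ 1 mod 5. 7 ≡ 3 mod 4. So 8^{7} ≡ 8^{3} ≡ 2 mod 5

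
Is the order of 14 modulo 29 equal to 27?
Powers of 14 mod 29: 14^1≡14, 14^2≡22, 14^3≡18, 14^4≡20, 14^5≡19, 14^6≡5, 14^7≡12, 14^8≡23, 14^9≡3, 14^10≡13, 14^11≡8, 14^12≡25, 14^13≡2, 14^14≡28, 14^15≡15, 14^16≡7, 14^17≡11, 14^18≡9, 14^19≡10, 14^20≡24, 14^21≡17, 14^22≡6, 14^23≡26, 14^24≡16, 14^25≡21, 14^26≡4, 14^27≡27, 14^28≡1. 14^27≡27≢1, so ord ≠ 27. No, the actual order is 28.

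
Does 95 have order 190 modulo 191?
ord_191(95) divides 190. For each prime q|190: 95^{95}≡190, 95^{38}≡39, 95^{10}≡36, none ≡ 1. So 95 has order 190 and is a primitive root mod 191.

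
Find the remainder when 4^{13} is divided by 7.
By Fermat: 4^{6} ≡ 1 mod 7. 13 = 2×6 + 1. So 4^{13} ≡ 4^{1} ≡ 4 mod 7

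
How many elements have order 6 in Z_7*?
There are φ(7-1) = φ(6) = 2 primitive roots modulo 7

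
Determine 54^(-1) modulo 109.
Since 109 is prime, by Fermat 54^(-1) ≡ 54^{107} ≡ 107 mod 109. Verify: 54 × 107 = 5778 ≡ 1 mod 109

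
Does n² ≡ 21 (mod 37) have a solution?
By Euler's criterion: 21^{18} ≡ 1 (mod 37). Since this equals 1, 21 is a QR.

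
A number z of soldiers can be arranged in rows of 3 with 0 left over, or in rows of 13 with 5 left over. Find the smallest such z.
M = 3 × 13 = 39. M₁ = 13, y₁ ≡ 1 mod 3. M₂ = 3, y₂ ≡ 9 mod 13. z = 0×13×1 + 5×3×9 ≡ 18 mod 39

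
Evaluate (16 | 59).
(16/59) = 16^{29} mod 59 = 1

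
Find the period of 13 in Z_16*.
Powers of 13 mod 16: 13^1≡13, 13^2≡9, 13^3≡5, 13^4≡1. Order = 4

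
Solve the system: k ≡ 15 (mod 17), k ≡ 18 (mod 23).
M = 17 × 23 = 391. M₁ = 23, y₁ ≡ 3 (mod 17). M₂ = 17, y₂ ≡ 19 (mod 23). k = 15×23×3 + 18×17×19 ≡ 202 (mod 391)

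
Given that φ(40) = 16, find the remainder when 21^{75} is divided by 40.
By Euler: 21^{16} ≡ 1 (mod 40) since gcd(21, 40) = 1. 75 = 4×16 + 11. So 21^{75} ≡ 21^{11} ≡ 21 (mod 40)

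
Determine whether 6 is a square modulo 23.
By Euler's criterion: 6^{11} ≡ 1 (mod 23). Since this equals 1, 6 is a QR.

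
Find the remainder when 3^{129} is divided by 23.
By Fermat: 3^{22} ≡ 1 (mod 23). 129 = 5×22 + 19. So 3^{129} ≡ 3^{19} ≡ 6 (mod 23)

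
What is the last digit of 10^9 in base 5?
By repeated squaring (mod 5): 10^{1}≡0, 10^{2}≡0, 10^{4}≡0, 10^{8}≡0. Then 10^{9} = 10^{8+1} ≡ 0 × 0 ≡ 0 (mod 5)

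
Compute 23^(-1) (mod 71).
Since 71 is prime, by Fermat 23^(-1) ≡ 23^{69} ≡ 34 (mod 71). Verify: 23 × 34 = 782 ≡ 1 (mod 71)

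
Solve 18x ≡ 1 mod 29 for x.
Since 29 is prime, by Fermat 18^(-1) ≡ 18^{27} ≡ 21 mod 29. Verify: 18 × 21 = 378 ≡ 1 mod 29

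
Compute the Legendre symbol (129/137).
(129/137) = 129^{68} mod 137 = 1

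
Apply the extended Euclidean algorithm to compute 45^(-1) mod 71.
Extended GCD: 45(30) + 71(-19) = 1. So 45^(-1) ≡ 30 mod 71. Verify: 45 × 30 = 1350 ≡ 1 mod 71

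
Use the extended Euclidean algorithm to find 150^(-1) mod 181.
Extended GCD: 150(35) + 181(-29) = 1. So 150^(-1) ≡ 35 (mod 181). Verify: 150 × 35 = 5250 ≡ 1 (mod 181)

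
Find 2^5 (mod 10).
By repeated squaring (mod 10): 2^{1}≡2, 2^{2}≡4, 2^{4}≡6. Then 2^{5} = 2^{4+1} ≡ 6 × 2 ≡ 2 (mod 10)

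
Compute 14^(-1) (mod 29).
Since 29 is prime, by Fermat 14^(-1) ≡ 14^{27} ≡ 27 (mod 29). Verify: 14 × 27 = 378 ≡ 1 (mod 29)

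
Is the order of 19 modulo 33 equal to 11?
Powers of 19 mod 33: 19^1≡19, 19^2≡31, 19^3≡28, 19^4≡4, 19^5≡10, 19^6≡25, 19^7≡13, 19^8≡16, 19^9≡7, 19^10≡1. Already 19^10≡1, so the order is 10 < 11. No, the actual order is 10.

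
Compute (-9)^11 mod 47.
By repeated squaring mod 47: (-9)^{1}≡38, (-9)^{2}≡34, (-9)^{4}≡28, (-9)^{8}≡32. Then (-9)^{11} = (-9)^{8+2+1} ≡ 32 × 34 × 38 ≡ 31 mod 47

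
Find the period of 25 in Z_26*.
Powers of 25 mod 26: 25^1≡25, 25^2≡1. Order = 2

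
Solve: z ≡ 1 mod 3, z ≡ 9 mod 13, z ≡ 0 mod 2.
M = 3 × 13 × 2 = 78. M₁ = 26, y₁ ≡ 2 mod 3. M₂ = 6, y₂ ≡ 11 mod 13. M₃ = 39, y₃ ≡ 1 mod 2. z = 1×26×2 + 9×6×11 + 0×39×1 ≡ 22 mod 78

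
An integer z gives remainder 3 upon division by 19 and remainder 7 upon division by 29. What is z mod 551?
M = 19 × 29 = 551. M₁ = 29, y₁ ≡ 2 mod 19. M₂ = 19, y₂ ≡ 26 mod 29. z = 3×29×2 + 7×19×26 ≡ 326 mod 551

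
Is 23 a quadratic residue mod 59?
By Euler's criterion: 23^{29} ≡ 58 mod 59. Since this equals -1 (≡ 58), 23 is not a QR.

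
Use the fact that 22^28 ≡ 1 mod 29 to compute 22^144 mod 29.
By Fermat: 22^{28} ≡ 1 mod 29. 144 = 5×28 + 4. So 22^{144} ≡ 22^{4} ≡ 23 mod 29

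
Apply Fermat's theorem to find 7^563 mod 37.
By Fermat: 7^{36} ≡ 1 mod 37. 563 ≡ 23 mod 36. So 7^{563} ≡ 7^{23} ≡ 9 mod 37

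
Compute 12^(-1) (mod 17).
Since 17 is prime, by Fermat 12^(-1) ≡ 12^{15} ≡ 10 (mod 17). Verify: 12 × 10 = 120 ≡ 1 (mod 17)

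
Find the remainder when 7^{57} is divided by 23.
By Fermat: 7^{22} ≡ 1 (mod 23). 57 = 2×22 + 13. So 7^{57} ≡ 7^{13} ≡ 20 (mod 23)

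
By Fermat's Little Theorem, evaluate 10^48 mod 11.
By Fermat: 10^{10} ≡ 1 (mod 11). 48 = 4×10 + 8. So 10^{48} ≡ 10^{8} ≡ 1 (mod 11)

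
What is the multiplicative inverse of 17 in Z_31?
Since 31 is prime, by Fermat 17^(-1) ≡ 17^{29} ≡ 11 mod 31. Verify: 17 × 11 = 187 ≡ 1 mod 31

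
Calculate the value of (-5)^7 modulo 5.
By repeated squaring mod 5: (-5)^{1}≡0, (-5)^{2}≡0, (-5)^{4}≡0. Then (-5)^{7} = (-5)^{4+2+1} ≡ 0 × 0 × 0 ≡ 0 mod 5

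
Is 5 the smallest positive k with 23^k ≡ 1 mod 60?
Powers of 23 mod 60: 23^1≡23, 23^2≡49, 23^3≡47, 23^4≡1. Already 23^4≡1, so the order is 4 < 5. No, the actual order is 4.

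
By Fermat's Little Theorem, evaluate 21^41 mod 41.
By Fermat: 21^{40} ≡ 1 (mod 41). So 21^{41} = 21^{40} · 21^{1} ≡ 21^{1} ≡ 21 (mod 41)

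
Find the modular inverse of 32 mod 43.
Since 43 is prime, by Fermat 32^(-1) ≡ 32^{41} ≡ 39 (mod 43). Verify: 32 × 39 = 1248 ≡ 1 (mod 43)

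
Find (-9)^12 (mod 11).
Using Fermat: (-9)^{10} ≡ 1 (mod 11). 12 ≡ 2 (mod 10). So (-9)^{12} ≡ (-9)^{2} ≡ 4 (mod 11)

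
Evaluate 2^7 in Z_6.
By repeated squaring (mod 6): 2^{1}≡2, 2^{2}≡4, 2^{4}≡4. Then 2^{7} = 2^{4+2+1} ≡ 4 × 4 × 2 ≡ 2 (mod 6)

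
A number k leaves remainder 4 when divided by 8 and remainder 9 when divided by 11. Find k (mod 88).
M = 8 × 11 = 88. M₁ = 11, y₁ ≡ 3 (mod 8). M₂ = 8, y₂ ≡ 7 (mod 11). k = 4×11×3 + 9×8×7 ≡ 20 (mod 88)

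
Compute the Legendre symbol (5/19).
(5/19) = 5^{9} mod 19 = 1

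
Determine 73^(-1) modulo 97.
Since 97 is prime, by Fermat 73^(-1) ≡ 73^{95} ≡ 4 mod 97. Verify: 73 × 4 = 292 ≡ 1 mod 97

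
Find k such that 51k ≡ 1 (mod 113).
Since 113 is prime, by Fermat 51^(-1) ≡ 51^{111} ≡ 82 (mod 113). Verify: 51 × 82 = 4182 ≡ 1 (mod 113)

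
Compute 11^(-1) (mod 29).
Since 29 is prime, by Fermat 11^(-1) ≡ 11^{27} ≡ 8 (mod 29). Verify: 11 × 8 = 88 ≡ 1 (mod 29)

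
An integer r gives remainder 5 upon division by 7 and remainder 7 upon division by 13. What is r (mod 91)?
M = 7 × 13 = 91. M₁ = 13, y₁ ≡ 6 (mod 7). M₂ = 7, y₂ ≡ 2 (mod 13). r = 5×13×6 + 7×7×2 ≡ 33 (mod 91)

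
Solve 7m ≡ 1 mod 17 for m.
Since 17 is prime, by Fermat 7^(-1) ≡ 7^{15} ≡ 5 mod 17. Verify: 7 × 5 = 35 ≡ 1 mod 17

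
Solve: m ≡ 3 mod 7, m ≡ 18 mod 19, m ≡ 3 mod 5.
M = 7 × 19 × 5 = 665. M₁ = 95, y₁ ≡ 2 mod 7. M₂ = 35, y₂ ≡ 6 mod 19. M₃ = 133, y₃ ≡ 2 mod 5. m = 3×95×2 + 18×35×6 + 3×133×2 ≡ 493 mod 665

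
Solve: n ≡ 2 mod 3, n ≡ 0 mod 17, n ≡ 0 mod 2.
M = 3 × 17 × 2 = 102. M₁ = 34, y₁ ≡ 1 mod 3. M₂ = 6, y₂ ≡ 3 mod 17. M₃ = 51, y₃ ≡ 1 mod 2. n = 2×34×1 + 0×6×3 + 0×51×1 ≡ 68 mod 102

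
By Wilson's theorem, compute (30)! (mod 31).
By Wilson's theorem, (30)! ≡ -1 ≡ 30 (mod 31)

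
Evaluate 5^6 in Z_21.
By repeated squaring mod 21: 5^{1}≡5, 5^{2}≡4, 5^{4}≡16. Then 5^{6} = 5^{4+2} ≡ 16 × 4 ≡ 1 mod 21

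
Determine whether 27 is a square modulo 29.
By Euler's criterion: 27^{14} ≡ 28 (mod 29). Since this equals -1 (≡ 28), 27 is not a QR.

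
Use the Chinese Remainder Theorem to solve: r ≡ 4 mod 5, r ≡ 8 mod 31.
M = 5 × 31 = 155. M₁ = 31, y₁ ≡ 1 mod 5. M₂ = 5, y₂ ≡ 25 mod 31. r = 4×31×1 + 8×5×25 ≡ 39 mod 155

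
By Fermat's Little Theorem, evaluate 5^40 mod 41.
By Fermat's Little Theorem, 5^{40} ≡ 1 mod 41 since 41 is prime and gcd(5, 41) = 1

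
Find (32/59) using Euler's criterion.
(32/59) = 32^{29} mod 59 = -1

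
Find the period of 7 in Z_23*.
Powers of 7 mod 23: 7^1≡7, 7^2≡3, 7^3≡21, 7^4≡9, 7^5≡17, 7^6≡4, 7^7≡5, 7^8≡12, 7^9≡15, 7^10≡13, 7^11≡22, 7^12≡16, 7^13≡20, 7^14≡2, 7^15≡14, 7^16≡6, 7^17≡19, 7^18≡18, 7^19≡11, 7^20≡8, 7^21≡10, 7^22≡1. So the order of 7 is 22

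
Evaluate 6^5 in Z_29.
By repeated squaring mod 29: 6^{1}≡6, 6^{2}≡7, 6^{4}≡20. Then 6^{5} = 6^{4+1} ≡ 20 × 6 ≡ 4 mod 29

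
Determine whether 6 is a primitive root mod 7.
6^{2} ≡ 1 mod 7 and 2 < 6, so ord_7(6) = 2 ≠ 6 and 6 is not a primitive root.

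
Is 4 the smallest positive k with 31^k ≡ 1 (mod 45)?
Powers of 31 mod 45: 31^1≡31, 31^2≡16, 31^3≡1. Already 31^3≡1, so the order is 3 < 4. No, the actual order is 3.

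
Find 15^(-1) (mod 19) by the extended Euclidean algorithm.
Extended GCD: 15(-5) + 19(4) = 1. So 15^(-1) ≡ -5 ≡ 14 (mod 19). Verify: 15 × 14 = 210 ≡ 1 (mod 19)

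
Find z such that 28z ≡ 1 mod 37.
Since 37 is prime, by Fermat 28^(-1) ≡ 28^{35} ≡ 4 mod 37. Verify: 28 × 4 = 112 ≡ 1 mod 37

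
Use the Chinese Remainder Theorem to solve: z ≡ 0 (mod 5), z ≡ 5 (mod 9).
M = 5 × 9 = 45. M₁ = 9, y₁ ≡ 4 (mod 5). M₂ = 5, y₂ ≡ 2 (mod 9). z = 0×9×4 + 5×5×2 ≡ 5 (mod 45)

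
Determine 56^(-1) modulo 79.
Since 79 is prime, by Fermat 56^(-1) ≡ 56^{77} ≡ 24 (mod 79). Verify: 56 × 24 = 1344 ≡ 1 (mod 79)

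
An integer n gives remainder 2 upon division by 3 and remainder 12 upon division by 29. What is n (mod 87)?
M = 3 × 29 = 87. M₁ = 29, y₁ ≡ 2 (mod 3). M₂ = 3, y₂ ≡ 10 (mod 29). n = 2×29×2 + 12×3×10 ≡ 41 (mod 87)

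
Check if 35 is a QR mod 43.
By Euler's criterion: 35^{21} ≡ 1 mod 43. Since this equals 1, 35 is a QR.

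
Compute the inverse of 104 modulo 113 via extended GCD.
Extended GCD: 104(25) + 113(-23) = 1. So 104^(-1) ≡ 25 mod 113. Verify: 104 × 25 = 2600 ≡ 1 mod 113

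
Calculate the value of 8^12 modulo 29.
By repeated squaring mod 29: 8^{1}≡8, 8^{2}≡6, 8^{4}≡7, 8^{8}≡20. Then 8^{12} = 8^{8+4} ≡ 20 × 7 ≡ 24 mod 29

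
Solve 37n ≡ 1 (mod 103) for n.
Since 103 is prime, by Fermat 37^(-1) ≡ 37^{101} ≡ 39 (mod 103). Verify: 37 × 39 = 1443 ≡ 1 (mod 103)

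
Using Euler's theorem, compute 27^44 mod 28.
By Euler: 27^{12} ≡ 1 (mod 28) since gcd(27, 28) = 1. 44 = 3×12 + 8. So 27^{44} ≡ 27^{8} ≡ 1 (mod 28)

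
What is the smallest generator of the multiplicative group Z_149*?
g = 2. For each prime q|148: 2^{74}≡148, 2^{4}≡16, none ≡ 1, so ord_149(2) = 148 and 2 is a primitive root.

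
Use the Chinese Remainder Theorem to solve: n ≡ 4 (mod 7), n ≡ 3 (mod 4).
M = 7 × 4 = 28. M₁ = 4, y₁ ≡ 2 (mod 7). M₂ = 7, y₂ ≡ 3 (mod 4). n = 4×4×2 + 3×7×3 ≡ 11 (mod 28)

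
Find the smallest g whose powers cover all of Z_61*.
g = 2. For each prime q|60: 2^{30}≡60, 2^{20}≡47, 2^{12}≡9, none ≡ 1, so ord_61(2) = 60 and 2 is a primitive root.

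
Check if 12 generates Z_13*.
12^{2} ≡ 1 mod 13 and 2 < 12, so ord_13(12) = 2 ≠ 12 and 12 is not a primitive root.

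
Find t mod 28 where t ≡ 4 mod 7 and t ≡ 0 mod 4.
M = 7 × 4 = 28. M₁ = 4, y₁ ≡ 2 mod 7. M₂ = 7, y₂ ≡ 3 mod 4. t = 4×4×2 + 0×7×3 ≡ 4 mod 28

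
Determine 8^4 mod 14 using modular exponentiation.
8^{4} = 4096 ≡ 8 (mod 14)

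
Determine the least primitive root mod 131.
g = 2. For each prime q|130: 2^{65}≡130, 2^{26}≡53, 2^{10}≡107, none ≡ 1, so ord_131(2) = 130 and 2 is a primitive root.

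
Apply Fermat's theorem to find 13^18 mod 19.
By Fermat's Little Theorem, 13^{18} ≡ 1 mod 19 since 19 is prime and gcd(13, 19) = 1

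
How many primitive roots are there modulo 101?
There are φ(101-1) = φ(100) = 40 primitive roots modulo 101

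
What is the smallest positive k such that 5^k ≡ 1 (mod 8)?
Powers of 5 mod 8: 5^1≡5, 5^2≡1. Order = 2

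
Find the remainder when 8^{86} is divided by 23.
By Fermat: 8^{22} ≡ 1 (mod 23). 86 = 3×22 + 20. So 8^{86} ≡ 8^{20} ≡ 9 (mod 23)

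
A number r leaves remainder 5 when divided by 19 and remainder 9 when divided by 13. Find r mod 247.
M = 19 × 13 = 247. M₁ = 13, y₁ ≡ 3 mod 19. M₂ = 19, y₂ ≡ 11 mod 13. r = 5×13×3 + 9×19×11 ≡ 100 mod 247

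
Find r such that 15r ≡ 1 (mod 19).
Since 19 is prime, by Fermat 15^(-1) ≡ 15^{17} ≡ 14 (mod 19). Verify: 15 × 14 = 210 ≡ 1 (mod 19)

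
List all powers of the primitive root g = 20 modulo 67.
20^1, 20^2, ..., 20^{66} mod 67: [20, 65, 27, 4, 13, 59, 41, 16, 52, 35, 30, 64, 7, 6, 53, 55, 28, 24, 11, 19, 45, 29, 44, 9, 46, 49, 42, 36, 50, 62, 34, 10, 66, 47, 2, 40, 63, 54, 8, 26, 51, 15, 32, 37, 3, 60, 61, 14, 12, 39, 43, 56, 48, 22, 38, 23, 58, 21, 18, 25, 31, 17, 5, 33, 57, 1]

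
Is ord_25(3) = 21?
Powers of 3 mod 25: 3^1≡3, 3^2≡9, 3^3≡2, 3^4≡6, 3^5≡18, 3^6≡4, 3^7≡12, 3^8≡11, 3^9≡8, 3^10≡24, 3^11≡22, 3^12≡16, 3^13≡23, 3^14≡19, 3^15≡7, 3^16≡21, 3^17≡13, 3^18≡14, 3^19≡17, 3^20≡1. Already 3^20≡1, so the order is 20 < 21. No, the actual order is 20.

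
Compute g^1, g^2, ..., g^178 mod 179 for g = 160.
160^1, 160^2, ..., 160^{178} mod 179: [160, 3, 122, 9, 8, 27, 24, 81, 72, 64, 37, 13, 111, 39, 154, 117, 104, 172, 133, 158, 41, 116, 123, 169, 11, 149, 33, 89, 99, 88, 118, 85, 175, 76, 167, 49, 143, 147, 71, 83, 34, 70, 102, 31, 127, 93, 23, 100, 69, 121, 28, 5, 84, 15, 73, 45, 40, 135, 120, 47, 2, 141, 6, 65, 18, 16, 54, 48, 162, 144, 128, 74, 26, 43, 78, 129, 55, 29, 165, 87, 137, 82, 53, 67, 159, 22, 119, 66, 178, 19, 176, 57, 170, 171, 152, 155, 98, 107, 115, 142, 166, 68, 140, 25, 62, 75, 7, 46, 21, 138, 63, 56, 10, 168, 30, 146, 90, 80, 91, 61, 94, 4, 103, 12, 130, 36, 32, 108, 96, 145, 109, 77, 148, 52, 86, 156, 79, 110, 58, 151, 174, 95, 164, 106, 134, 139, 44, 59, 132, 177, 38, 173, 114, 161, 163, 125, 131, 17, 35, 51, 105, 153, 136, 101, 50, 124, 150, 14, 92, 42, 97, 126, 112, 20, 157, 60, 113, 1]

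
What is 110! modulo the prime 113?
(112)! = (110)! × (111) × (112) ≡ -1 mod 113. So (110)! ≡ -1 × [(112)(111)]^(-1) ≡ 56 mod 113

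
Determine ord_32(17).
Powers of 17 mod 32: 17^1≡17, 17^2≡1. Order = 2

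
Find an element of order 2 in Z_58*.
57 has order 2 mod 58 since 57^{2} ≡ 1 (mod 58) and no smaller power works.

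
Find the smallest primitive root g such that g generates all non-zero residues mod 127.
g = 3. For each prime q|126: 3^{63}≡126, 3^{42}≡107, 3^{18}≡4, none ≡ 1, so ord_127(3) = 126 and 3 is a primitive root.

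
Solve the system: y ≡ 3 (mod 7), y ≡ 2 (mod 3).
M = 7 × 3 = 21. M₁ = 3, y₁ ≡ 5 (mod 7). M₂ = 7, y₂ ≡ 1 (mod 3). y = 3×3×5 + 2×7×1 ≡ 17 (mod 21)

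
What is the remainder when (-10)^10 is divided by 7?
Using Fermat: (-10)^{6} ≡ 1 (mod 7). 10 ≡ 4 (mod 6). So (-10)^{10} ≡ (-10)^{4} ≡ 4 (mod 7)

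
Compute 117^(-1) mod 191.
Since 191 is prime, by Fermat 117^(-1) ≡ 117^{189} ≡ 80 mod 191. Verify: 117 × 80 = 9360 ≡ 1 mod 191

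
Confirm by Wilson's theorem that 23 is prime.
(22)! mod 23 = 22. Since this equals -1 mod 23, Wilson confirms 23 is prime.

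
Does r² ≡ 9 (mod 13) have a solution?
By Euler's criterion: 9^{6} ≡ 1 (mod 13). Since this equals 1, 9 is a QR.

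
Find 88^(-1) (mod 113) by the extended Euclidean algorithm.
Extended GCD: 88(9) + 113(-7) = 1. So 88^(-1) ≡ 9 (mod 113). Verify: 88 × 9 = 792 ≡ 1 (mod 113)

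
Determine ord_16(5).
Powers of 5 mod 16: 5^1≡5, 5^2≡9, 5^3≡13, 5^4≡1. So the order of 5 is 4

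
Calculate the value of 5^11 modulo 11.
Using Fermat: 5^{10} ≡ 1 mod 11. 11 ≡ 1 mod 10. So 5^{11} ≡ 5^{1} ≡ 5 mod 11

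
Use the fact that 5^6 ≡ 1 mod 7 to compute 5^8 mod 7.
By Fermat: 5^{6} ≡ 1 mod 7. So 5^{8} = 5^{6} · 5^{2} ≡ 5^{2} ≡ 4 mod 7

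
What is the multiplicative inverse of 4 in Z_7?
Since 7 is prime, by Fermat 4^(-1) ≡ 4^{5} ≡ 2 (mod 7). Verify: 4 × 2 = 8 ≡ 1 (mod 7)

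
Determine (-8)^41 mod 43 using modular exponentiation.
By repeated squaring (mod 43): (-8)^{1}≡35, (-8)^{2}≡21, (-8)^{4}≡11, (-8)^{8}≡35, (-8)^{16}≡21, (-8)^{32}≡11. Then (-8)^{41} = (-8)^{32+8+1} ≡ 11 × 35 × 35 ≡ 16 (mod 43)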